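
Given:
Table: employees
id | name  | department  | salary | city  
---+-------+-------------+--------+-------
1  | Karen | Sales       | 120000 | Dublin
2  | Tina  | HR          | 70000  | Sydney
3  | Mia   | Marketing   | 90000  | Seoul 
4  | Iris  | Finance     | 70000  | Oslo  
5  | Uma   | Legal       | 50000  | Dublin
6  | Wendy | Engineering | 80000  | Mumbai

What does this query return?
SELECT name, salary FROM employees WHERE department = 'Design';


Filtering: department = 'Design'
Matching rows: 0

Empty result set (0 rows)


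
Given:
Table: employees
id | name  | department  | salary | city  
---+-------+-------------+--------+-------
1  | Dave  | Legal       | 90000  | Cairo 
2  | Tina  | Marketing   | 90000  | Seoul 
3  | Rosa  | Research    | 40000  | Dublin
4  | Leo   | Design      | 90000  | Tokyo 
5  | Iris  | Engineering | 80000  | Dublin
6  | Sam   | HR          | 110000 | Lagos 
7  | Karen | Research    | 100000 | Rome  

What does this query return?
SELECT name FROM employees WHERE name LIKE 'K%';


LIKE 'K%' matches names starting with 'K'
Matching: 1

1 rows:
Karen


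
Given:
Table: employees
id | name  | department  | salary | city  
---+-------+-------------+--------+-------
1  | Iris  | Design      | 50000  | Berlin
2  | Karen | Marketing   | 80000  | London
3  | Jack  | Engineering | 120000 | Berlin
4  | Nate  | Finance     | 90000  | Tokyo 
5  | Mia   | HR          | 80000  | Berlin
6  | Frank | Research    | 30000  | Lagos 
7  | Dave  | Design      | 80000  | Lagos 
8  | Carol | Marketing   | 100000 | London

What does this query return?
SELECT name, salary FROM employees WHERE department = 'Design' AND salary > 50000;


Filtering: department = 'Design' AND salary > 50000
Matching: 1 rows

1 rows:
Dave, 80000


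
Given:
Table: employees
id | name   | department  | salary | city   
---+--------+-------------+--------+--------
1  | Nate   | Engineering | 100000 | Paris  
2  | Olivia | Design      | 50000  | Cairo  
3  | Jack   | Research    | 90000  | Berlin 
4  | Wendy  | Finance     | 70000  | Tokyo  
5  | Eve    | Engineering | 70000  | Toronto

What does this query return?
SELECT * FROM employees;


SELECT * returns all 5 rows with all columns

5 rows:
1, Nate, Engineering, 100000, Paris
2, Olivia, Design, 50000, Cairo
3, Jack, Research, 90000, Berlin
4, Wendy, Finance, 70000, Tokyo
5, Eve, Engineering, 70000, Toronto


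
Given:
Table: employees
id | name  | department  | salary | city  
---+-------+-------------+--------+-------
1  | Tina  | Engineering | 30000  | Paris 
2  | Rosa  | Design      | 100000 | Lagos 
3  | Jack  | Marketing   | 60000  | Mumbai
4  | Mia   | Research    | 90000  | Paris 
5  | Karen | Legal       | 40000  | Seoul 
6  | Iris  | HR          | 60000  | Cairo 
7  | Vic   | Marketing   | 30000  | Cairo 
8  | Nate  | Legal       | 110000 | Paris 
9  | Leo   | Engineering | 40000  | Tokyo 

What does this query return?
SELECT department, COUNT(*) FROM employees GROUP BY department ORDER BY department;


Assigning each row to its department group:
  Tina -> Engineering
  Rosa -> Design
  Jack -> Marketing
  Mia -> Research
  Karen -> Legal
  Iris -> HR
  Vic -> Marketing
  Nate -> Legal
  Leo -> Engineering


6 groups:
Design, 1
Engineering, 2
HR, 1
Legal, 2
Marketing, 2
Research, 1


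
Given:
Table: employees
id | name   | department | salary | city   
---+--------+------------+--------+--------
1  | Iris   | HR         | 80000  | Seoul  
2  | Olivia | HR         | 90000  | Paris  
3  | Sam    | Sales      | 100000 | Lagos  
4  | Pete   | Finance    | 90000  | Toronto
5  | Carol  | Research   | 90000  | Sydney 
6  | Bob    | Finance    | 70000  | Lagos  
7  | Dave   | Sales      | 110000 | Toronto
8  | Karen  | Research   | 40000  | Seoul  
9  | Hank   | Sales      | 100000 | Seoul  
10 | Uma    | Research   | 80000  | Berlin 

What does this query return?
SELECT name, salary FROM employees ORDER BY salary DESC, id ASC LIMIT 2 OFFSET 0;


Sort by salary DESC (id ASC tiebreak), then skip 0 and take 2
Rows 1 through 2

2 rows:
Dave, 110000
Sam, 100000


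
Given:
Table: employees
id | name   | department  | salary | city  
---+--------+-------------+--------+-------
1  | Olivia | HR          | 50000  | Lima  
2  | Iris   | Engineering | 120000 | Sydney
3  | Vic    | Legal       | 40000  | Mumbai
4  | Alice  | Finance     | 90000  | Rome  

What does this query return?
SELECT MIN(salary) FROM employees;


Salaries: 50000, 120000, 40000, 90000
MIN = 40000

40000


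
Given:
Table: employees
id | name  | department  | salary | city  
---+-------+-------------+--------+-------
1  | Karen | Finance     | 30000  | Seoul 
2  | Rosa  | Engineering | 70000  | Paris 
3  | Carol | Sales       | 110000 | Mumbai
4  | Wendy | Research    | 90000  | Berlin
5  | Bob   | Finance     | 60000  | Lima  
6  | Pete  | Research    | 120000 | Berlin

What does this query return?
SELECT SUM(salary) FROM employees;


SUM(salary) = 30000 + 70000 + 110000 + 90000 + 60000 + 120000 = 480000

480000


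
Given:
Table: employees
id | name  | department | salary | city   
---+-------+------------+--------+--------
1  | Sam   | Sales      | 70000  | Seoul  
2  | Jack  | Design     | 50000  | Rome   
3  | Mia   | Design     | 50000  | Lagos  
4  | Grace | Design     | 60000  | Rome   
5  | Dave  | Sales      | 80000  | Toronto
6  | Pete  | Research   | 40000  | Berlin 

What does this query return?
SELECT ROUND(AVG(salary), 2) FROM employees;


SUM(salary) = 350000
COUNT = 6
ROUND(AVG, 2) = ROUND(350000 / 6, 2) = 58333.33

58333.33


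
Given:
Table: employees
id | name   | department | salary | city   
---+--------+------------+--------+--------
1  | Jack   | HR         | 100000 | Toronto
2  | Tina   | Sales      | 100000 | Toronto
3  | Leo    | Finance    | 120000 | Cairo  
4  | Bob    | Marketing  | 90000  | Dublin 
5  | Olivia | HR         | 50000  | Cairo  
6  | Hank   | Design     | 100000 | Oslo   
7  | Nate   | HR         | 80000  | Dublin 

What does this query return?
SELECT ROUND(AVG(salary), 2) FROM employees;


SUM(salary) = 640000
COUNT = 7
ROUND(AVG, 2) = ROUND(640000 / 7, 2) = 91428.57

91428.57


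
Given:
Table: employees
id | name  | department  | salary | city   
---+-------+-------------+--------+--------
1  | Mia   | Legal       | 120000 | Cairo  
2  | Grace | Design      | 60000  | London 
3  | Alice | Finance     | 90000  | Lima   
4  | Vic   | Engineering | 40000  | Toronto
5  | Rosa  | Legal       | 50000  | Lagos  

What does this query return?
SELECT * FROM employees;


SELECT * returns all 5 rows with all columns

5 rows:
1, Mia, Legal, 120000, Cairo
2, Grace, Design, 60000, London
3, Alice, Finance, 90000, Lima
4, Vic, Engineering, 40000, Toronto
5, Rosa, Legal, 50000, Lagos


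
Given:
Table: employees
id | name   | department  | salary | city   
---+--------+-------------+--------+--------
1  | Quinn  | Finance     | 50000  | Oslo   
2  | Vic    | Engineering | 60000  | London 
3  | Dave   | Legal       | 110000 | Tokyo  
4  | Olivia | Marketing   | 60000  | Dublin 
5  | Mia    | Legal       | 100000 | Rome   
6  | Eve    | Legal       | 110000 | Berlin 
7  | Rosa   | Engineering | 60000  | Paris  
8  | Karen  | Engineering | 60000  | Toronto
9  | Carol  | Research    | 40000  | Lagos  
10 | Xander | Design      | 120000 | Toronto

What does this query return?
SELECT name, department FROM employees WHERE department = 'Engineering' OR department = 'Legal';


Filtering: department = 'Engineering' OR 'Legal'
Matching: 6 rows

6 rows:
Vic, Engineering
Dave, Legal
Mia, Legal
Eve, Legal
Rosa, Engineering
Karen, Engineering


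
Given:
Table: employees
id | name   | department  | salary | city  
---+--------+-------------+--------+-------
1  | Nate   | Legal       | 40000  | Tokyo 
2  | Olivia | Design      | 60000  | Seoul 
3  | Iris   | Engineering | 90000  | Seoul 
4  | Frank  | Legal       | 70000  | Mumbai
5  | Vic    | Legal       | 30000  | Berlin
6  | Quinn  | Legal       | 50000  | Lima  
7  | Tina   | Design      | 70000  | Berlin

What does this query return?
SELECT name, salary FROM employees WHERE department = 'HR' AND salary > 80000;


Filtering: department = 'HR' AND salary > 80000
Matching: 0 rows

Empty result set (0 rows)


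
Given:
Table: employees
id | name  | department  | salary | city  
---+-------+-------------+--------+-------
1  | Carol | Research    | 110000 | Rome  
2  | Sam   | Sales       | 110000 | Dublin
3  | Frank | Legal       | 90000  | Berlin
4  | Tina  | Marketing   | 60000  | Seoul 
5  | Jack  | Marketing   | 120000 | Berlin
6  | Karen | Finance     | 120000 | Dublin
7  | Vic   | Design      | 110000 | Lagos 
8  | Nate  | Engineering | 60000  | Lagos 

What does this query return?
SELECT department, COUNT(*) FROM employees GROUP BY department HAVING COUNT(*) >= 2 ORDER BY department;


Groups with count >= 2:
  Marketing: 2 -> PASS
  Design: 1 -> filtered out
  Engineering: 1 -> filtered out
  Finance: 1 -> filtered out
  Legal: 1 -> filtered out
  Research: 1 -> filtered out
  Sales: 1 -> filtered out


1 groups:
Marketing, 2


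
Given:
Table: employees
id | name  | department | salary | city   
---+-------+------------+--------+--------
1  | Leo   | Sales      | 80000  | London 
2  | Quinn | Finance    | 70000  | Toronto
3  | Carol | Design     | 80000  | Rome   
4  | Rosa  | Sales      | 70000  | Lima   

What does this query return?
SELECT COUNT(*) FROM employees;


COUNT(*) counts all rows

4


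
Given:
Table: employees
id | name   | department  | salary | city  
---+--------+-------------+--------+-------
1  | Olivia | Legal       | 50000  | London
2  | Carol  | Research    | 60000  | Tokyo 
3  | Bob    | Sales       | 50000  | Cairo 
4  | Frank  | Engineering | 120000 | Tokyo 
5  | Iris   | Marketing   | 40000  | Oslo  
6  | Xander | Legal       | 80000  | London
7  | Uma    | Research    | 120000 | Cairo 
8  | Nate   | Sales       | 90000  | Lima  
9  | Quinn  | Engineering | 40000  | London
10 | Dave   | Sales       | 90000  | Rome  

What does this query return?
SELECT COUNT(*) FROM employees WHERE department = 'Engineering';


Counting rows where department = 'Engineering'
  Frank -> MATCH
  Quinn -> MATCH


2


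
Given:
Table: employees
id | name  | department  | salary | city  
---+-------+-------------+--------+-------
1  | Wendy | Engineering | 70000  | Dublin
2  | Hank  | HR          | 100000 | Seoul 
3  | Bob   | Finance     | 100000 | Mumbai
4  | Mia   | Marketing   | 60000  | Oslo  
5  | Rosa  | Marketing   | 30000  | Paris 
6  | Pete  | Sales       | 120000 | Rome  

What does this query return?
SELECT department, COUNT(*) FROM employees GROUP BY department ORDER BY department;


Assigning each row to its department group:
  Wendy -> Engineering
  Hank -> HR
  Bob -> Finance
  Mia -> Marketing
  Rosa -> Marketing
  Pete -> Sales


5 groups:
Engineering, 1
Finance, 1
HR, 1
Marketing, 2
Sales, 1


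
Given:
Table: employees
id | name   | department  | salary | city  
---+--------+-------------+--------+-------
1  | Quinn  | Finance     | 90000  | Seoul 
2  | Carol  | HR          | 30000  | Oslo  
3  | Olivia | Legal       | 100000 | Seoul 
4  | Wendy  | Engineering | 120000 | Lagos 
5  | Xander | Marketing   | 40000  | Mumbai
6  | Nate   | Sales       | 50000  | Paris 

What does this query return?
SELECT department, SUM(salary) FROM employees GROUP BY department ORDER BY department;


Summing salary within each department:
  Engineering: 120000 = 120000
  Finance: 90000 = 90000
  HR: 30000 = 30000
  Legal: 100000 = 100000
  Marketing: 40000 = 40000
  Sales: 50000 = 50000


6 groups:
Engineering, 120000
Finance, 90000
HR, 30000
Legal, 100000
Marketing, 40000
Sales, 50000


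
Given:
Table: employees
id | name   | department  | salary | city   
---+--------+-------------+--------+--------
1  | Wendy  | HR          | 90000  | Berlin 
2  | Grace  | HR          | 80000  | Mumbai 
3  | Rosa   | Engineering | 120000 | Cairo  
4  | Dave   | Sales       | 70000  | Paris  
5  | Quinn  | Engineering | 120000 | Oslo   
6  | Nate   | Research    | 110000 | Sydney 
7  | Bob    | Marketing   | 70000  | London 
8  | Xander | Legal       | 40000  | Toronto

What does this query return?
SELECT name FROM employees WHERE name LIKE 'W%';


LIKE 'W%' matches names starting with 'W'
Matching: 1

1 rows:
Wendy


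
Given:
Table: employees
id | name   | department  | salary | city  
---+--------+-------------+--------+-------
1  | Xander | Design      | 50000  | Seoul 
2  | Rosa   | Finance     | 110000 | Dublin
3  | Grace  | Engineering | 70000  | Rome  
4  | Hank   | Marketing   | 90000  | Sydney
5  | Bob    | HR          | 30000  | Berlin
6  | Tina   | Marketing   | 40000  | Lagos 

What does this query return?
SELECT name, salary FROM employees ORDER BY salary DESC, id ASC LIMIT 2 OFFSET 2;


Sort by salary DESC (id ASC tiebreak), then skip 2 and take 2
Rows 3 through 4

2 rows:
Grace, 70000
Xander, 50000


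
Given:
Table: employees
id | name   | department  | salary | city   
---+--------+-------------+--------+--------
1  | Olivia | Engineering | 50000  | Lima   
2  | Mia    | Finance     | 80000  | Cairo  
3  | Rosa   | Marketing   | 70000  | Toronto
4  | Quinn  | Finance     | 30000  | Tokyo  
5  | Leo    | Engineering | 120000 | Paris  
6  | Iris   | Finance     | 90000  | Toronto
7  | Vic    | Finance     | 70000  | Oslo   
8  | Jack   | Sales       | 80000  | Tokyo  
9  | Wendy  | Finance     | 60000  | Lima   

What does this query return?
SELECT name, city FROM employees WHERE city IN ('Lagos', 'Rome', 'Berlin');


Filtering: city IN ('Lagos', 'Rome', 'Berlin')
Matching: 0 rows

Empty result set (0 rows)


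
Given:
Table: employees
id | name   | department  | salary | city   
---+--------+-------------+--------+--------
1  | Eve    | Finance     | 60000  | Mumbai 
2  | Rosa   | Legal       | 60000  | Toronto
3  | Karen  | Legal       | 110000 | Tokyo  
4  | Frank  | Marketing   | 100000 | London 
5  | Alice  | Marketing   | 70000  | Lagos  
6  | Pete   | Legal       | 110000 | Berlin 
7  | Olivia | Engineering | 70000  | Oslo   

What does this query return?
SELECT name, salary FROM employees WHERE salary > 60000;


Filtering: salary > 60000
Matching: 5 rows

5 rows:
Karen, 110000
Frank, 100000
Alice, 70000
Pete, 110000
Olivia, 70000


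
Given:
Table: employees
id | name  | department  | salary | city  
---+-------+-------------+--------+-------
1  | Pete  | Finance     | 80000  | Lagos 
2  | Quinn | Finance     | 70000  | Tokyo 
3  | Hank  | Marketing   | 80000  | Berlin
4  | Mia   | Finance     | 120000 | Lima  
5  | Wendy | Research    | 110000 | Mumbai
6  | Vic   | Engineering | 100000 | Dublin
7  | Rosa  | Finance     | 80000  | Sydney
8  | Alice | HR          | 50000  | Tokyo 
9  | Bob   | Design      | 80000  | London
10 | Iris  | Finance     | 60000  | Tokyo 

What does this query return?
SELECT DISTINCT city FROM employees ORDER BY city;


All 'city' values (row order): Lagos, Tokyo, Berlin, Lima, Mumbai, Dublin, Sydney, Tokyo, London, Tokyo
Removing duplicates leaves 8 unique value(s).

8 values:
Berlin
Dublin
Lagos
Lima
London
Mumbai
Sydney
Tokyo


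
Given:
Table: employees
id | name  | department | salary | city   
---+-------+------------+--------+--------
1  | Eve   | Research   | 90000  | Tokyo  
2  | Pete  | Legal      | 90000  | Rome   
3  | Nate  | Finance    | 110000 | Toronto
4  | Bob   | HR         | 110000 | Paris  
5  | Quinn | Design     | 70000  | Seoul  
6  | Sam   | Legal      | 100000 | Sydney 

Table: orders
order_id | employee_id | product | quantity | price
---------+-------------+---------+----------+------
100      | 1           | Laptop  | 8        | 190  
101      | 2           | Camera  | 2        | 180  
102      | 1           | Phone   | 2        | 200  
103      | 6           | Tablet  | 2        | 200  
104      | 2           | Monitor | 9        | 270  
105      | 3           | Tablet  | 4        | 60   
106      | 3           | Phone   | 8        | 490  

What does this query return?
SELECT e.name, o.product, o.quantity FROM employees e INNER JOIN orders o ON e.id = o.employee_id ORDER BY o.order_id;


Joining employees.id = orders.employee_id:
  employee Eve (id=1) -> order Laptop
  employee Pete (id=2) -> order Camera
  employee Eve (id=1) -> order Phone
  employee Sam (id=6) -> order Tablet
  employee Pete (id=2) -> order Monitor
  employee Nate (id=3) -> order Tablet
  employee Nate (id=3) -> order Phone


7 rows:
Eve, Laptop, 8
Pete, Camera, 2
Eve, Phone, 2
Sam, Tablet, 2
Pete, Monitor, 9
Nate, Tablet, 4
Nate, Phone, 8


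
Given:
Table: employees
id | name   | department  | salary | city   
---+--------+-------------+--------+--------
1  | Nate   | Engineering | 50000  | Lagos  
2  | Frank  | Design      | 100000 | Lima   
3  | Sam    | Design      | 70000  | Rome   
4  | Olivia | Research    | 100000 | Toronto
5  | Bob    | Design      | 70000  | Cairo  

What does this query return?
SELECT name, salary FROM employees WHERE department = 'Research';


Filtering: department = 'Research'
Matching rows: 1

1 rows:
Olivia, 100000


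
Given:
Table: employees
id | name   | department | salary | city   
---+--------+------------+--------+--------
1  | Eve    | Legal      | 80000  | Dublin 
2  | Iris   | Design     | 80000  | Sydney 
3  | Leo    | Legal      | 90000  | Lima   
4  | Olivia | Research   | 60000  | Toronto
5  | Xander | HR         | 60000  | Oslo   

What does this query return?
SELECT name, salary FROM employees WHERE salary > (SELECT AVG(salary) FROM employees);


Subquery: AVG(salary) = 74000.0
Filtering: salary > 74000.0
  Eve (80000) -> MATCH
  Iris (80000) -> MATCH
  Leo (90000) -> MATCH


3 rows:
Eve, 80000
Iris, 80000
Leo, 90000


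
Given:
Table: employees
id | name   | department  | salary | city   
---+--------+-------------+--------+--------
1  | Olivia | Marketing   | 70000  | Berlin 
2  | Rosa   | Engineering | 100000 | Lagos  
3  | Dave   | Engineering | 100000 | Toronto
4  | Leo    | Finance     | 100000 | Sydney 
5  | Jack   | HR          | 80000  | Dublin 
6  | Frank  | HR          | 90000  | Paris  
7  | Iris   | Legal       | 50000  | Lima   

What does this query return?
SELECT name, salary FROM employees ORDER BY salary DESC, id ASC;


Sorting by salary DESC, then id ASC for ties

7 rows:
Rosa, 100000
Dave, 100000
Leo, 100000
Frank, 90000
Jack, 80000
Olivia, 70000
Iris, 50000


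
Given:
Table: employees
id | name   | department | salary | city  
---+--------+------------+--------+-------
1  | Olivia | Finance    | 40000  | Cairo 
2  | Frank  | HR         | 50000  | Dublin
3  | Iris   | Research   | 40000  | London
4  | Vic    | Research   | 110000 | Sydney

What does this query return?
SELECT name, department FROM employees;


Projecting columns: name, department

4 rows:
Olivia, Finance
Frank, HR
Iris, Research
Vic, Research


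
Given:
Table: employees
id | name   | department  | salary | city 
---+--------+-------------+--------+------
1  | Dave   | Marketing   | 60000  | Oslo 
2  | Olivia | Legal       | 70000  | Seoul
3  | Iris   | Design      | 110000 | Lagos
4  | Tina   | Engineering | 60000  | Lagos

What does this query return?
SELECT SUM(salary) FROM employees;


SUM(salary) = 60000 + 70000 + 110000 + 60000 = 300000

300000


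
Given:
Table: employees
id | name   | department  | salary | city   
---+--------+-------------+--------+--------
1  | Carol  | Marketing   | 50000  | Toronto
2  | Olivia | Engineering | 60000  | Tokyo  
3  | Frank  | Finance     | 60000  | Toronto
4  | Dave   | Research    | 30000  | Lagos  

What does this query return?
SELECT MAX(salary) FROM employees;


Salaries: 50000, 60000, 60000, 30000
MAX = 60000

60000


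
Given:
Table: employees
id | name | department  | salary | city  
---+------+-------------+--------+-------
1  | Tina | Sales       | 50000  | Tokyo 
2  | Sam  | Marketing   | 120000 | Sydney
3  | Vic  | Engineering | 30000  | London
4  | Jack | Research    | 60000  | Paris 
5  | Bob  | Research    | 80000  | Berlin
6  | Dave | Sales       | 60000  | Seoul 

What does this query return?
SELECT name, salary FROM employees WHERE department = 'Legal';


Filtering: department = 'Legal'
Matching rows: 0

Empty result set (0 rows)


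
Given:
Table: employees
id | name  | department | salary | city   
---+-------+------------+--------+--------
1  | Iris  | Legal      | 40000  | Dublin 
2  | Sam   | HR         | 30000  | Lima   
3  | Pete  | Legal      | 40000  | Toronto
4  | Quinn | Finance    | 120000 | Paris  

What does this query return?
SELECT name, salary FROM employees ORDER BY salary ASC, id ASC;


Sorting by salary ASC, then id ASC for ties

4 rows:
Sam, 30000
Iris, 40000
Pete, 40000
Quinn, 120000


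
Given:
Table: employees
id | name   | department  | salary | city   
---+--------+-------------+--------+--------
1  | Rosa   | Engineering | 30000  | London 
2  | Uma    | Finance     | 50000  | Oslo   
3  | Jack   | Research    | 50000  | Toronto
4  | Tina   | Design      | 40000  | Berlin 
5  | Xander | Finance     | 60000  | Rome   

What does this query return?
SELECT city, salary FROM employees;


Projecting columns: city, salary

5 rows:
London, 30000
Oslo, 50000
Toronto, 50000
Berlin, 40000
Rome, 60000


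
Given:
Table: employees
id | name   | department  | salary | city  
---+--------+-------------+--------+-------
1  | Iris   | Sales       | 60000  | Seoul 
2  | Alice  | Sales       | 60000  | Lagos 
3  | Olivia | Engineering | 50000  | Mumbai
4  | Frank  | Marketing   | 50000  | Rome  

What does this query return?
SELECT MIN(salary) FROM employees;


Salaries: 60000, 60000, 50000, 50000
MIN = 50000

50000


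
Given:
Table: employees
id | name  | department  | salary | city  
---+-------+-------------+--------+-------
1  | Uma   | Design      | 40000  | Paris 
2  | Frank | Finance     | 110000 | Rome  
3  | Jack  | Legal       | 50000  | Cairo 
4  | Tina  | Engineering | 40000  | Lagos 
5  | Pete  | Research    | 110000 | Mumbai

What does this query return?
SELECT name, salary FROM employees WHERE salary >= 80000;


Filtering: salary >= 80000
Matching: 2 rows

2 rows:
Frank, 110000
Pete, 110000


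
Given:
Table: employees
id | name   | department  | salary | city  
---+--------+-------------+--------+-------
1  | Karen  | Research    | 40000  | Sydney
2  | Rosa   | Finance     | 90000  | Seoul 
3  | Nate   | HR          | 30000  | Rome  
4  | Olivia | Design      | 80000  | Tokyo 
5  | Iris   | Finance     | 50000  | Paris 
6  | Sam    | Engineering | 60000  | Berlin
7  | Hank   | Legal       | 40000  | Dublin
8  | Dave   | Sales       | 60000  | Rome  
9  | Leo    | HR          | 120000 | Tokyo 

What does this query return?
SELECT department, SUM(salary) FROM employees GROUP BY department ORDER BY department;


Summing salary within each department:
  Design: 80000 = 80000
  Engineering: 60000 = 60000
  Finance: 90000 + 50000 = 140000
  HR: 30000 + 120000 = 150000
  Legal: 40000 = 40000
  Research: 40000 = 40000
  Sales: 60000 = 60000


7 groups:
Design, 80000
Engineering, 60000
Finance, 140000
HR, 150000
Legal, 40000
Research, 40000
Sales, 60000


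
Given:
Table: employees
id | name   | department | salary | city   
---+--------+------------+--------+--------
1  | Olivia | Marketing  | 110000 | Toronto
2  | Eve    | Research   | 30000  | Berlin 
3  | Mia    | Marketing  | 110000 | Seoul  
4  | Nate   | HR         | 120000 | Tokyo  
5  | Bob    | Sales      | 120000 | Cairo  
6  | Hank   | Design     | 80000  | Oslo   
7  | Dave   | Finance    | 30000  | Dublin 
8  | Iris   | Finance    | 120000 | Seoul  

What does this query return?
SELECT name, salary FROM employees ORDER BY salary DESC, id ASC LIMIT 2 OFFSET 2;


Sort by salary DESC (id ASC tiebreak), then skip 2 and take 2
Rows 3 through 4

2 rows:
Iris, 120000
Olivia, 110000


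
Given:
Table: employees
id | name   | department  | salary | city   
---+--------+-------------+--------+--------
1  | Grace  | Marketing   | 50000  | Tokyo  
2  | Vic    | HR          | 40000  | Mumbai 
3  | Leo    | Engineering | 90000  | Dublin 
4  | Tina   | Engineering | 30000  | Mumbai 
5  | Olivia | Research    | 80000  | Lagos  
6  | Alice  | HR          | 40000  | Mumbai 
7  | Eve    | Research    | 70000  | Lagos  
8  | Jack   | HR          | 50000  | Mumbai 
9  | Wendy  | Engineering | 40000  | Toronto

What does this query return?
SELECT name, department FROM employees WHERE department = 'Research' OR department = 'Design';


Filtering: department = 'Research' OR 'Design'
Matching: 2 rows

2 rows:
Olivia, Research
Eve, Research


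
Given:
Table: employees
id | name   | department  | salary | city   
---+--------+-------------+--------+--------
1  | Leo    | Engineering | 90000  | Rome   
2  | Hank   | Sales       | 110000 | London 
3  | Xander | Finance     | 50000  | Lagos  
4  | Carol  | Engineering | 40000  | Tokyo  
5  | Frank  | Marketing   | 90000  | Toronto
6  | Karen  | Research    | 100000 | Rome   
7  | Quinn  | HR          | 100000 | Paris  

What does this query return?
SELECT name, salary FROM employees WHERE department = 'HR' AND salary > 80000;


Filtering: department = 'HR' AND salary > 80000
Matching: 1 rows

1 rows:
Quinn, 100000


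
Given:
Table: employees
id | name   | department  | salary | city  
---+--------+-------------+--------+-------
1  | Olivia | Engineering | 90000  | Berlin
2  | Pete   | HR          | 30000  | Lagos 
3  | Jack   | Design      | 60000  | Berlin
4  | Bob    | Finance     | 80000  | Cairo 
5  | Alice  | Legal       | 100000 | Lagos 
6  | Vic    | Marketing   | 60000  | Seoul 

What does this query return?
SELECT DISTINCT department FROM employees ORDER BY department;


All 'department' values (row order): Engineering, HR, Design, Finance, Legal, Marketing
Removing duplicates leaves 6 unique value(s).

6 values:
Design
Engineering
Finance
HR
Legal
Marketing


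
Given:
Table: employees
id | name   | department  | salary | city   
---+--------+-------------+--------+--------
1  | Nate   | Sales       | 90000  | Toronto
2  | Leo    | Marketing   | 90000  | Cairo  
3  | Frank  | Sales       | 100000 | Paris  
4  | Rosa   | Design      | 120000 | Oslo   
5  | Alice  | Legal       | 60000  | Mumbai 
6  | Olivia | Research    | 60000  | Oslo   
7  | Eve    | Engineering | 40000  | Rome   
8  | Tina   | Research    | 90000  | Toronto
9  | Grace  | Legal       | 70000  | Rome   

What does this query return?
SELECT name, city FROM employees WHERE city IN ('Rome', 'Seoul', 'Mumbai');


Filtering: city IN ('Rome', 'Seoul', 'Mumbai')
Matching: 3 rows

3 rows:
Alice, Mumbai
Eve, Rome
Grace, Rome


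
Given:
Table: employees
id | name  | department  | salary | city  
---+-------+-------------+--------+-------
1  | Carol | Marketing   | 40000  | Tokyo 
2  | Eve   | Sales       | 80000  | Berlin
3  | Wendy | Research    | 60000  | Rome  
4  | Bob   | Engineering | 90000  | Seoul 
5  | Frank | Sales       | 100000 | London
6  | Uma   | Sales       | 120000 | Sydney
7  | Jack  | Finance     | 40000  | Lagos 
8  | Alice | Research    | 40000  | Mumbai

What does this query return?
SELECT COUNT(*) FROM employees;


COUNT(*) counts all rows

8


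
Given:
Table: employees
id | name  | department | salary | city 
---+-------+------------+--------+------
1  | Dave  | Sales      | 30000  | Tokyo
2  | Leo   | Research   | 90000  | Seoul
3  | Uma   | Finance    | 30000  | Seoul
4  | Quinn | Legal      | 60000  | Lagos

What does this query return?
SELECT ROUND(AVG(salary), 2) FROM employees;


SUM(salary) = 210000
COUNT = 4
ROUND(AVG, 2) = ROUND(210000 / 4, 2) = 52500.0

52500.0


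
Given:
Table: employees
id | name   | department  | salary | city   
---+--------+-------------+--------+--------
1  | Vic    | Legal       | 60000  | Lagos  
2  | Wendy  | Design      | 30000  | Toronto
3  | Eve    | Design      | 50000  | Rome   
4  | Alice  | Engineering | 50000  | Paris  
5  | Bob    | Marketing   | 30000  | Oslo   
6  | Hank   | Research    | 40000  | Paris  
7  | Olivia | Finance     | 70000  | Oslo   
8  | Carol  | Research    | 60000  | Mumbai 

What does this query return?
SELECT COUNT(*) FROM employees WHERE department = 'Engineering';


Counting rows where department = 'Engineering'
  Alice -> MATCH


1


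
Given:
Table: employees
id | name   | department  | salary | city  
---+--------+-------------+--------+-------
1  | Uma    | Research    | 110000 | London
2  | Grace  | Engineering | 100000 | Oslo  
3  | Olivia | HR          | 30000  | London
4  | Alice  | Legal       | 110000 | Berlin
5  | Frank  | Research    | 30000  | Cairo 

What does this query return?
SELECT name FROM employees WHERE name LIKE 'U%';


LIKE 'U%' matches names starting with 'U'
Matching: 1

1 rows:
Uma


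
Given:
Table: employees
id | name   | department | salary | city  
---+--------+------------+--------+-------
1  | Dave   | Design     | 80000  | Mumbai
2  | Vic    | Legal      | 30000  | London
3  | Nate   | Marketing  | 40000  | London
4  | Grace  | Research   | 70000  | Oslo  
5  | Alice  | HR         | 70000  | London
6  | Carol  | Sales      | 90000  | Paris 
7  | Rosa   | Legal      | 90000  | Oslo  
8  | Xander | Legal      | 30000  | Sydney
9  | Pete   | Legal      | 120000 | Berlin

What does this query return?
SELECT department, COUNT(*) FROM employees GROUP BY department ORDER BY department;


Assigning each row to its department group:
  Dave -> Design
  Vic -> Legal
  Nate -> Marketing
  Grace -> Research
  Alice -> HR
  Carol -> Sales
  Rosa -> Legal
  Xander -> Legal
  Pete -> Legal


6 groups:
Design, 1
HR, 1
Legal, 4
Marketing, 1
Research, 1
Sales, 1


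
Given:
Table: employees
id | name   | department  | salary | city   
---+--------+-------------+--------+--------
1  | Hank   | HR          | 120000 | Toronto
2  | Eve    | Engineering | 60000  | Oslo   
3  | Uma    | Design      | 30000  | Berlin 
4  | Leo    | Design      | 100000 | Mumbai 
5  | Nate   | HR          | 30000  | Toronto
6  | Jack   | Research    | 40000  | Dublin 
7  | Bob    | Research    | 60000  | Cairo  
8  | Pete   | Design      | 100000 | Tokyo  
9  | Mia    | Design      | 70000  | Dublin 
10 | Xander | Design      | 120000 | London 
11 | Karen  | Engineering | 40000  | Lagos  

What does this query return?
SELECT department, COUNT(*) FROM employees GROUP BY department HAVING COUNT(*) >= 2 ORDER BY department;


Groups with count >= 2:
  Design: 5 -> PASS
  Engineering: 2 -> PASS
  HR: 2 -> PASS
  Research: 2 -> PASS


4 groups:
Design, 5
Engineering, 2
HR, 2
Research, 2


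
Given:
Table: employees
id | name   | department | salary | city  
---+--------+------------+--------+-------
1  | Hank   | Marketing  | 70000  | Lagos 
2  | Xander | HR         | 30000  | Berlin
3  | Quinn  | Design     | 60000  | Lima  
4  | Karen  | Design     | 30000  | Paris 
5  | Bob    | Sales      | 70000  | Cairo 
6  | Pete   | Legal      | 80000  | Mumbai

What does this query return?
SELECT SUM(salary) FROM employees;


SUM(salary) = 70000 + 30000 + 60000 + 30000 + 70000 + 80000 = 340000

340000


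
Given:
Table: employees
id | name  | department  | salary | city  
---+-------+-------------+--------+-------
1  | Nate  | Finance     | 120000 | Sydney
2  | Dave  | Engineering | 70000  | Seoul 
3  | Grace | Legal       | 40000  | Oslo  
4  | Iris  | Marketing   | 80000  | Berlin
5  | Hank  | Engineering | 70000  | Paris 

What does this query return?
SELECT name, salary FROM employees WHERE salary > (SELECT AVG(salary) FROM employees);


Subquery: AVG(salary) = 76000.0
Filtering: salary > 76000.0
  Nate (120000) -> MATCH
  Iris (80000) -> MATCH


2 rows:
Nate, 120000
Iris, 80000


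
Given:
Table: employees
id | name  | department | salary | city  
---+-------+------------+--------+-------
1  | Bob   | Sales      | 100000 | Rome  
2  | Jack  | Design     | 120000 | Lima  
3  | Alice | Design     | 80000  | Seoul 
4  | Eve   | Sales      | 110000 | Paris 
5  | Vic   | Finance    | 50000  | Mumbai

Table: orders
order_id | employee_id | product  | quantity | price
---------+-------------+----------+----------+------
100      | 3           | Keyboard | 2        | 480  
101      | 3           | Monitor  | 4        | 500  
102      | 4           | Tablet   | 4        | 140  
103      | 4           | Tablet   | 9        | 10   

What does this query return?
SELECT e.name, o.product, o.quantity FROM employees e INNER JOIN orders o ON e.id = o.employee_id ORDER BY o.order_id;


Joining employees.id = orders.employee_id:
  employee Alice (id=3) -> order Keyboard
  employee Alice (id=3) -> order Monitor
  employee Eve (id=4) -> order Tablet
  employee Eve (id=4) -> order Tablet


4 rows:
Alice, Keyboard, 2
Alice, Monitor, 4
Eve, Tablet, 4
Eve, Tablet, 9


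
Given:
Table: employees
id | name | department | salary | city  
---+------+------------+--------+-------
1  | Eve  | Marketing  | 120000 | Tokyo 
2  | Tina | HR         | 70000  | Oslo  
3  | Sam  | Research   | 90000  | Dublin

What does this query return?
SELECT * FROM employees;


SELECT * returns all 3 rows with all columns

3 rows:
1, Eve, Marketing, 120000, Tokyo
2, Tina, HR, 70000, Oslo
3, Sam, Research, 90000, Dublin


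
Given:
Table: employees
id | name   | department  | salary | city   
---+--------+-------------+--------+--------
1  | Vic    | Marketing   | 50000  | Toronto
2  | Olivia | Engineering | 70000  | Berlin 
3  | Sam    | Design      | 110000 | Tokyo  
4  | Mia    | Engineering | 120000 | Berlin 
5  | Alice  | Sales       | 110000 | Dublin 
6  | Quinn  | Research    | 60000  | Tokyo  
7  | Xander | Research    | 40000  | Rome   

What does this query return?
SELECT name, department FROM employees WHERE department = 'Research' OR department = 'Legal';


Filtering: department = 'Research' OR 'Legal'
Matching: 2 rows

2 rows:
Quinn, Research
Xander, Research


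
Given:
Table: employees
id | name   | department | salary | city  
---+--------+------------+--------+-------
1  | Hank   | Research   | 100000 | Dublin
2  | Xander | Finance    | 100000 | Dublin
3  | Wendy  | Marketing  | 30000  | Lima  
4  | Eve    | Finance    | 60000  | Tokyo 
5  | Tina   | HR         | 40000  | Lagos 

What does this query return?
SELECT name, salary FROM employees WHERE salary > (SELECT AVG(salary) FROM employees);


Subquery: AVG(salary) = 66000.0
Filtering: salary > 66000.0
  Hank (100000) -> MATCH
  Xander (100000) -> MATCH


2 rows:
Hank, 100000
Xander, 100000


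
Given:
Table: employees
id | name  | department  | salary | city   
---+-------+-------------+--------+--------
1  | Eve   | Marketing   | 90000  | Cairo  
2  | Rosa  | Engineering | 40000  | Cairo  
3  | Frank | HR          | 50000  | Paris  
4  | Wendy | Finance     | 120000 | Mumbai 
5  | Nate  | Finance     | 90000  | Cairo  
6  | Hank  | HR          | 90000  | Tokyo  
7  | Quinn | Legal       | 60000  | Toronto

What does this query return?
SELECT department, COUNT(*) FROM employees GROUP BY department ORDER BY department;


Assigning each row to its department group:
  Eve -> Marketing
  Rosa -> Engineering
  Frank -> HR
  Wendy -> Finance
  Nate -> Finance
  Hank -> HR
  Quinn -> Legal


5 groups:
Engineering, 1
Finance, 2
HR, 2
Legal, 1
Marketing, 1


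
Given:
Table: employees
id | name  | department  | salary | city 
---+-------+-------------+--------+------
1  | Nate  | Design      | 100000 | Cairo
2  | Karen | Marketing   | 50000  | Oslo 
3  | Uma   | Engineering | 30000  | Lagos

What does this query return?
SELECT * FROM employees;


SELECT * returns all 3 rows with all columns

3 rows:
1, Nate, Design, 100000, Cairo
2, Karen, Marketing, 50000, Oslo
3, Uma, Engineering, 30000, Lagos


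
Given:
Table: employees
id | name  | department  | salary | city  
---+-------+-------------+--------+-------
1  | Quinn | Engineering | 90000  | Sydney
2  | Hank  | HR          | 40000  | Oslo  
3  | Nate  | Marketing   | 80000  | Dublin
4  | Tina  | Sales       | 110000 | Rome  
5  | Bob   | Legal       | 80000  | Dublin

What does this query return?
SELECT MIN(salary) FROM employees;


Salaries: 90000, 40000, 80000, 110000, 80000
MIN = 40000

40000


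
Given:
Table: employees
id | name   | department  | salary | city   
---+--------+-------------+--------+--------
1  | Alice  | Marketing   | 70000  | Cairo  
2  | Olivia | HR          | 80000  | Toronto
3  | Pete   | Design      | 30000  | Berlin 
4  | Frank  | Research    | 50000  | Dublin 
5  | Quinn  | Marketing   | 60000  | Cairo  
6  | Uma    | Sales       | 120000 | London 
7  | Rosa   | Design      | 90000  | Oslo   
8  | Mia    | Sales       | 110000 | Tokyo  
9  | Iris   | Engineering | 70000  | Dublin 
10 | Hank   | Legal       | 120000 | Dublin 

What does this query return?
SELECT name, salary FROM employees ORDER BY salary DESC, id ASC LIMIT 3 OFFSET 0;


Sort by salary DESC (id ASC tiebreak), then skip 0 and take 3
Rows 1 through 3

3 rows:
Uma, 120000
Hank, 120000
Mia, 110000


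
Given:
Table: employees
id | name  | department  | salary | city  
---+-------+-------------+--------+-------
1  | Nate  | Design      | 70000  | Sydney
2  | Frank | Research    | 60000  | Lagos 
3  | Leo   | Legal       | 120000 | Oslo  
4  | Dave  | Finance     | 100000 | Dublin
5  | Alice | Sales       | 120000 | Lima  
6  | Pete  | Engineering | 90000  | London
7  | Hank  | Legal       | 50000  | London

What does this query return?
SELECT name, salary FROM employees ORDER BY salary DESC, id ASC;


Sorting by salary DESC, then id ASC for ties

7 rows:
Leo, 120000
Alice, 120000
Dave, 100000
Pete, 90000
Nate, 70000
Frank, 60000
Hank, 50000


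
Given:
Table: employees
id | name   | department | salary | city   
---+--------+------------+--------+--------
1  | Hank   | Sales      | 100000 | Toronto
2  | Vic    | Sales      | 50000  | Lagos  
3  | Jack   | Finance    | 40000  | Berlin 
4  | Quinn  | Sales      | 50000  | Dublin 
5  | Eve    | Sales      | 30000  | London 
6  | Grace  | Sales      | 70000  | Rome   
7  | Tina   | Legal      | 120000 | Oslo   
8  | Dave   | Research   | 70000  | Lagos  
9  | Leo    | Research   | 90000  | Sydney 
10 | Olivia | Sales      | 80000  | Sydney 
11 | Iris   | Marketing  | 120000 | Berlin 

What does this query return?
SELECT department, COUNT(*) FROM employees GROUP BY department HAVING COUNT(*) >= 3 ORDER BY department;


Groups with count >= 3:
  Sales: 6 -> PASS
  Finance: 1 -> filtered out
  Legal: 1 -> filtered out
  Marketing: 1 -> filtered out
  Research: 2 -> filtered out


1 groups:
Sales, 6


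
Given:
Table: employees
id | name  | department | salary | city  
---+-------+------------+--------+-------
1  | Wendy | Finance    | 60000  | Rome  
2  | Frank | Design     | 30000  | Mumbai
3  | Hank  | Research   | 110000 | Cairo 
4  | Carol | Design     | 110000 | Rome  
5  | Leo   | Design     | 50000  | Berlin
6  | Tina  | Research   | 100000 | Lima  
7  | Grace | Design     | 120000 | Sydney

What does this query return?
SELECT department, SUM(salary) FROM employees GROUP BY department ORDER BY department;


Summing salary within each department:
  Design: 30000 + 110000 + 50000 + 120000 = 310000
  Finance: 60000 = 60000
  Research: 110000 + 100000 = 210000


3 groups:
Design, 310000
Finance, 60000
Research, 210000


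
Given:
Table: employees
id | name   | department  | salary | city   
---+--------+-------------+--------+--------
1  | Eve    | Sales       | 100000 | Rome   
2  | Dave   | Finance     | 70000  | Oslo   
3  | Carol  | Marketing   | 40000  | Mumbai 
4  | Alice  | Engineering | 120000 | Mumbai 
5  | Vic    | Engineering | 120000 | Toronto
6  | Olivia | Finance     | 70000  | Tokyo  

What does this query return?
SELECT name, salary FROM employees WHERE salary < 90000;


Filtering: salary < 90000
Matching: 3 rows

3 rows:
Dave, 70000
Carol, 40000
Olivia, 70000


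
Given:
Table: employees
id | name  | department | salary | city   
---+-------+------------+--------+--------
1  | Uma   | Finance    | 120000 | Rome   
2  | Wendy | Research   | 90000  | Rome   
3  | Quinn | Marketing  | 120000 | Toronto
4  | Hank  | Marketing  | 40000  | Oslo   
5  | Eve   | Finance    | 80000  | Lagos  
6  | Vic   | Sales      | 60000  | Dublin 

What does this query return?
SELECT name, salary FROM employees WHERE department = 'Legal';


Filtering: department = 'Legal'
Matching rows: 0

Empty result set (0 rows)
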